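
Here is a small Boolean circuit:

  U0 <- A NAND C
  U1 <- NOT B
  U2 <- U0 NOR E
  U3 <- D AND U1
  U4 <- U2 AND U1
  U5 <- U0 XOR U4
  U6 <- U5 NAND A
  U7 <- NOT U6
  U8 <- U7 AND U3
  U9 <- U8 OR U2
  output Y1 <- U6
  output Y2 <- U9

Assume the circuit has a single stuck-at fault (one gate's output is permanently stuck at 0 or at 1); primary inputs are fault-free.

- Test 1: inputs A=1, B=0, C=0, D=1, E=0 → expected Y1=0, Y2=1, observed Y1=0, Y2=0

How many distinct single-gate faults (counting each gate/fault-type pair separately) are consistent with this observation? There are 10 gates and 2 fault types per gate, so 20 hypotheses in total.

5

Fault-free: U0=1, U1=1, U2=0, U3=1, U4=0, U5=1, U6=0, U7=1, U8=1, U9=1 → Y1=0, Y2=1. Observed Y1=0, Y2=0.
  U0: none of the 2 fault types match ✗
  U1: stuck-at-0 ✓; others ✗
  U2: none of the 2 fault types match ✗
  U3: stuck-at-0 ✓; others ✗
  U4: none of the 2 fault types match ✗
  U5: none of the 2 fault types match ✗
  U6: none of the 2 fault types match ✗
  U7: stuck-at-0 ✓; others ✗
  U8: stuck-at-0 ✓; others ✗
  U9: stuck-at-0 ✓; others ✗
Consistent faults: {U1 stuck-at-0, U3 stuck-at-0, U7 stuck-at-0, U8 stuck-at-0, U9 stuck-at-0} — 5 in all.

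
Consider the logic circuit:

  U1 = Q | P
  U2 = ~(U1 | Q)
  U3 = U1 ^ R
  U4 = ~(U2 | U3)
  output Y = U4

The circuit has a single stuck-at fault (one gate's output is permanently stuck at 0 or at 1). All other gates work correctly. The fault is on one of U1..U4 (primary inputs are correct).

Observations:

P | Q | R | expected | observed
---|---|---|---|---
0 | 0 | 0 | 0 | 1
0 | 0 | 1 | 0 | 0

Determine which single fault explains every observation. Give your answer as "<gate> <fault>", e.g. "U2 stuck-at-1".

Fault-free values for test 1 (P=0, Q=0, R=0): U1=0, U2=1, U3=0, U4=0, giving Y=0. Observed 1.
Test 1: faults giving observed 1 are {U2 stuck-at-0, U4 stuck-at-1}.
Test 2 (P=0, Q=0, R=1): fault-free U1=0, U2=1, U3=1, U4=0 → 0; observed 0. Eliminates U4 stuck-at-1.
Only U2 stuck-at-0 is consistent with every test.

U2 stuck-at-0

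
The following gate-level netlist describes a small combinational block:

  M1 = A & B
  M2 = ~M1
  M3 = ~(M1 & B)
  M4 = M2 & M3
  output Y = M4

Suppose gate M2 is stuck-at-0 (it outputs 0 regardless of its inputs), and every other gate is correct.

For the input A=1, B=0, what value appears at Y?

Propagate with M2 forced: M1=0, M2=0 [stuck-at-0], M3=1, M4=0.
So Y = 0. (Without the fault it would be 1.)

0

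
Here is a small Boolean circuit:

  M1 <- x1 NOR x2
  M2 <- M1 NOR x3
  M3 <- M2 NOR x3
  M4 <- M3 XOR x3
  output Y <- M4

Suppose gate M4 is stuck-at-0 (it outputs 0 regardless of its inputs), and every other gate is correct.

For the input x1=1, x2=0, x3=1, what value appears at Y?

Propagate with M4 forced: M1=0, M2=0, M3=0, M4=0 [stuck-at-0].
So Y = 0. (Without the fault it would be 1.)

0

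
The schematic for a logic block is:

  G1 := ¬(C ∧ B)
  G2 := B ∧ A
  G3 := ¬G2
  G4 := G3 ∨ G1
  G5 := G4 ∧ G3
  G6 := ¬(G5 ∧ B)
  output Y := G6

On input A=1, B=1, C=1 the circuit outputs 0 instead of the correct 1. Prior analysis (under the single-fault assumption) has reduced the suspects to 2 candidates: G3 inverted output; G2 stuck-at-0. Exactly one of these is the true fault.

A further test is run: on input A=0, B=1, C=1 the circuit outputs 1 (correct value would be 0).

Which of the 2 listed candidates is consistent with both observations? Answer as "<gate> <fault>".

Evaluate each candidate on input A=0, B=1, C=1:
  G3 inverted output: G1=0, G2=0, G3=0 [inverted output], G4=0, G5=0, G6=1 → 1 — matches
  G2 stuck-at-0: G1=0, G2=0 [stuck-at-0], G3=1, G4=1, G5=1, G6=0 → 0 — eliminated
Only G3 inverted output reproduces the observed 1.

G3 inverted output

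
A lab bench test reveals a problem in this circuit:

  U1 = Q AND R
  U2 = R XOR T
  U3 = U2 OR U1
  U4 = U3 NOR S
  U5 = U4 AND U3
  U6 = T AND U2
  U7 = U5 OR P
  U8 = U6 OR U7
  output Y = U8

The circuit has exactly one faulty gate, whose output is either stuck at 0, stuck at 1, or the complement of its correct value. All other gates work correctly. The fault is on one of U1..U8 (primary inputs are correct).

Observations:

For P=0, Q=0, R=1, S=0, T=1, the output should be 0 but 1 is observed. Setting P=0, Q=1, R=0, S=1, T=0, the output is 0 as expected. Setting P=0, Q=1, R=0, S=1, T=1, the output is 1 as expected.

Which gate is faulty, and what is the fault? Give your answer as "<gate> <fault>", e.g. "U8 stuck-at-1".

U2 stuck-at-1

Fault-free values for test 1 (P=0, Q=0, R=1, S=0, T=1): U1=0, U2=0, U3=0, U4=1, U5=0, U6=0, U7=0, U8=0, giving Y=0. Observed 1.
Test 1: faults giving observed 1 are {U2 stuck-at-1, U2 inverted output, U5 stuck-at-1, U5 inverted output, U6 stuck-at-1, U6 inverted output, U7 stuck-at-1, U7 inverted output, U8 stuck-at-1, U8 inverted output}.
Test 2 (P=0, Q=1, R=0, S=1, T=0): fault-free U1=0, U2=0, U3=0, U4=0, U5=0, U6=0, U7=0, U8=0 → 0; observed 0. Eliminates U5 stuck-at-1, U5 inverted output, U6 stuck-at-1, U6 inverted output, U7 stuck-at-1, U7 inverted output, U8 stuck-at-1, U8 inverted output.
Test 3 (P=0, Q=1, R=0, S=1, T=1): fault-free U1=0, U2=1, U3=1, U4=0, U5=0, U6=1, U7=0, U8=1 → 1; observed 1. Eliminates U2 inverted output.
Only U2 stuck-at-1 is consistent with every test.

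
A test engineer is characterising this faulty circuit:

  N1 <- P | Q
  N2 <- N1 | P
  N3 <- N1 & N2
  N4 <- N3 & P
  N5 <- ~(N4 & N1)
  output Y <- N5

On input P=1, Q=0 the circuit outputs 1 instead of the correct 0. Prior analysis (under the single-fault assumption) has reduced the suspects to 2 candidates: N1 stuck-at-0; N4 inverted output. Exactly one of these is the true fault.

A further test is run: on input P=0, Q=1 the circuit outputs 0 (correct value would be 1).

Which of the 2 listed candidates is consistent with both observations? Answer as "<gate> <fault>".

N4 inverted output

Evaluate each candidate on input P=0, Q=1:
  N1 stuck-at-0: N1=0 [stuck-at-0], N2=0, N3=0, N4=0, N5=1 → 1 — eliminated
  N4 inverted output: N1=1, N2=1, N3=1, N4=1 [inverted output], N5=0 → 0 — matches
Only N4 inverted output reproduces the observed 0.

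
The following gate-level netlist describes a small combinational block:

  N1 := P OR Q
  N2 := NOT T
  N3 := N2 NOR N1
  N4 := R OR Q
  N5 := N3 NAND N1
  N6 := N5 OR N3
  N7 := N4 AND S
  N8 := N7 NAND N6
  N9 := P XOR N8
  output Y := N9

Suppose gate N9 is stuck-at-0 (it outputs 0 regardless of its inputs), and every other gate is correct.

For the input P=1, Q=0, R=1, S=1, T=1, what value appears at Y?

0

Propagate with N9 forced: N1=1, N2=0, N3=0, N4=1, N5=1, N6=1, N7=1, N8=0, N9=0 [stuck-at-0].
So Y = 0. (Without the fault it would be 1.)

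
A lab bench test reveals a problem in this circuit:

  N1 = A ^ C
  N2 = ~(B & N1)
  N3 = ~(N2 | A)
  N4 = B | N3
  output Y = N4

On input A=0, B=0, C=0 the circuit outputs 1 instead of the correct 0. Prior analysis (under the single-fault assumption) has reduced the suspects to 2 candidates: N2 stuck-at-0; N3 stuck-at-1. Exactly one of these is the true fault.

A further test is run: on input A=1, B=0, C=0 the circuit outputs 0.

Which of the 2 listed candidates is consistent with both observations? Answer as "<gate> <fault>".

N2 stuck-at-0

Evaluate each candidate on input A=1, B=0, C=0:
  N2 stuck-at-0: N1=1, N2=0 [stuck-at-0], N3=0, N4=0 → 0 — matches
  N3 stuck-at-1: N1=1, N2=1, N3=1 [stuck-at-1], N4=1 → 1 — eliminated
Only N2 stuck-at-0 reproduces the observed 0.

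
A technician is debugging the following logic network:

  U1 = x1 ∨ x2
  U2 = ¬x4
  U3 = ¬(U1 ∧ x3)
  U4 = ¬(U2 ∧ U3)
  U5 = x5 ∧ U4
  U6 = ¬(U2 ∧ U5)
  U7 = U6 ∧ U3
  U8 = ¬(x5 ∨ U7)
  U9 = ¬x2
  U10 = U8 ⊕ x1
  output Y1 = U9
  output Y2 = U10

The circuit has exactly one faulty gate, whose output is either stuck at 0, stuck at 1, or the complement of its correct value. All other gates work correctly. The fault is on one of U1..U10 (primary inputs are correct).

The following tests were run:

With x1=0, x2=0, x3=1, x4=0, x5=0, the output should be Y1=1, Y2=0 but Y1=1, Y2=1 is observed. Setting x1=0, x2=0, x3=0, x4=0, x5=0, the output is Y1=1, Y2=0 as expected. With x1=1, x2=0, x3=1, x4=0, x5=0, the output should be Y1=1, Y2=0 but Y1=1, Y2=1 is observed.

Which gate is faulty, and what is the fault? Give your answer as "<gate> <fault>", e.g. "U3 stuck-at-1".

U1 inverted output

Fault-free values for test 1 (x1=0, x2=0, x3=1, x4=0, x5=0): U1=0, U2=1, U3=1, U4=0, U5=0, U6=1, U7=1, U8=0, U9=1, U10=0, giving Y1=1, Y2=0. Observed Y1=1, Y2=1.
Test 1: faults giving observed Y1=1, Y2=1 are {U1 stuck-at-1, U1 inverted output, U3 stuck-at-0, U3 inverted output, U5 stuck-at-1, U5 inverted output, U6 stuck-at-0, U6 inverted output, U7 stuck-at-0, U7 inverted output, U8 stuck-at-1, U8 inverted output, U10 stuck-at-1, U10 inverted output}.
Test 2 (x1=0, x2=0, x3=0, x4=0, x5=0): fault-free U1=0, U2=1, U3=1, U4=0, U5=0, U6=1, U7=1, U8=0, U9=1, U10=0 → Y1=1, Y2=0; observed Y1=1, Y2=0. Eliminates U3 stuck-at-0, U3 inverted output, U5 stuck-at-1, U5 inverted output, U6 stuck-at-0, U6 inverted output, U7 stuck-at-0, U7 inverted output, U8 stuck-at-1, U8 inverted output, U10 stuck-at-1, U10 inverted output.
Test 3 (x1=1, x2=0, x3=1, x4=0, x5=0): fault-free U1=1, U2=1, U3=0, U4=1, U5=0, U6=1, U7=0, U8=1, U9=1, U10=0 → Y1=1, Y2=0; observed Y1=1, Y2=1. Eliminates U1 stuck-at-1.
Only U1 inverted output is consistent with every test.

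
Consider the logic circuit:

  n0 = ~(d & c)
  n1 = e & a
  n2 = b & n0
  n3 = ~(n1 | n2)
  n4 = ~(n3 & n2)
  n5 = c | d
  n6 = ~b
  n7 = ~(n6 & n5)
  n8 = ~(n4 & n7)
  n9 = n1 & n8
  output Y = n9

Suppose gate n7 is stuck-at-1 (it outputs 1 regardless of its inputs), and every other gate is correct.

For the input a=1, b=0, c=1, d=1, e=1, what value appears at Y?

Propagate with n7 forced: n0=0, n1=1, n2=0, n3=0, n4=1, n5=1, n6=1, n7=1 [stuck-at-1], n8=0, n9=0.
So Y = 0. (Without the fault it would be 1.)

0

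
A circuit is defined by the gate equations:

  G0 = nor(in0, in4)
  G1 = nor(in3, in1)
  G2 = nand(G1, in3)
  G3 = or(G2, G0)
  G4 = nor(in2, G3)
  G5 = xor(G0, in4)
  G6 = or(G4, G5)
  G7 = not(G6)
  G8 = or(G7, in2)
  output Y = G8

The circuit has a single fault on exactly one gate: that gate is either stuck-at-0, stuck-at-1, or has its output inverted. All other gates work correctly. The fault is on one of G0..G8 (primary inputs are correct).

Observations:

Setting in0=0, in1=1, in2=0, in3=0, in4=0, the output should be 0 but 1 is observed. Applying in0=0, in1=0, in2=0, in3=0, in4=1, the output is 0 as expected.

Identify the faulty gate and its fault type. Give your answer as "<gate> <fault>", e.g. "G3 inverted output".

Fault-free values for test 1 (in0=0, in1=1, in2=0, in3=0, in4=0): G0=1, G1=0, G2=1, G3=1, G4=0, G5=1, G6=1, G7=0, G8=0, giving Y=0. Observed 1.
Test 1: faults giving observed 1 are {G0 stuck-at-0, G0 inverted output, G5 stuck-at-0, G5 inverted output, G6 stuck-at-0, G6 inverted output, G7 stuck-at-1, G7 inverted output, G8 stuck-at-1, G8 inverted output}.
Test 2 (in0=0, in1=0, in2=0, in3=0, in4=1): fault-free G0=0, G1=1, G2=1, G3=1, G4=0, G5=1, G6=1, G7=0, G8=0 → 0; observed 0. Eliminates G0 inverted output, G5 stuck-at-0, G5 inverted output, G6 stuck-at-0, G6 inverted output, G7 stuck-at-1, G7 inverted output, G8 stuck-at-1, G8 inverted output.
Only G0 stuck-at-0 is consistent with every test.

G0 stuck-at-0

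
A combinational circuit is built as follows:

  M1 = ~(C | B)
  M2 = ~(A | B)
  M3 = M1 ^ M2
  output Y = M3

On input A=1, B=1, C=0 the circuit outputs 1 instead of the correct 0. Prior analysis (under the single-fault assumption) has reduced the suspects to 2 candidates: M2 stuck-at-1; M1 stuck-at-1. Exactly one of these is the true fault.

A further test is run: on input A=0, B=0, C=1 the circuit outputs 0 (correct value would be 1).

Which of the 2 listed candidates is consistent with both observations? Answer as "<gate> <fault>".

Evaluate each candidate on input A=0, B=0, C=1:
  M2 stuck-at-1: M1=0, M2=1 [stuck-at-1], M3=1 → 1 — eliminated
  M1 stuck-at-1: M1=1 [stuck-at-1], M2=1, M3=0 → 0 — matches
Only M1 stuck-at-1 reproduces the observed 0.

M1 stuck-at-1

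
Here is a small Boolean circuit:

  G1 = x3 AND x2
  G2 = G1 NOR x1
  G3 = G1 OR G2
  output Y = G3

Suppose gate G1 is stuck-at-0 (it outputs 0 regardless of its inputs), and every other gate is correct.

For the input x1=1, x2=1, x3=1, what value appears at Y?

Propagate with G1 forced: G1=0 [stuck-at-0], G2=0, G3=0.
So Y = 0. (Without the fault it would be 1.)

0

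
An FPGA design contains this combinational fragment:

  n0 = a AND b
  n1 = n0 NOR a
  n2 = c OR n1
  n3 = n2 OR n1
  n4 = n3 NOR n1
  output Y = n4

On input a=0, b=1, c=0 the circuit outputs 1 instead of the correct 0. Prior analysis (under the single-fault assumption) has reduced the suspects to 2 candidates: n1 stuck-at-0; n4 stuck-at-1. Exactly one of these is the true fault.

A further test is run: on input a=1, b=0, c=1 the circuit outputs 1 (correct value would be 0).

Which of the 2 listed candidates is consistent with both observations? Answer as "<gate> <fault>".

n4 stuck-at-1

Evaluate each candidate on input a=1, b=0, c=1:
  n1 stuck-at-0: n0=0, n1=0 [stuck-at-0], n2=1, n3=1, n4=0 → 0 — eliminated
  n4 stuck-at-1: n0=0, n1=0, n2=1, n3=1, n4=1 [stuck-at-1] → 1 — matches
Only n4 stuck-at-1 reproduces the observed 1.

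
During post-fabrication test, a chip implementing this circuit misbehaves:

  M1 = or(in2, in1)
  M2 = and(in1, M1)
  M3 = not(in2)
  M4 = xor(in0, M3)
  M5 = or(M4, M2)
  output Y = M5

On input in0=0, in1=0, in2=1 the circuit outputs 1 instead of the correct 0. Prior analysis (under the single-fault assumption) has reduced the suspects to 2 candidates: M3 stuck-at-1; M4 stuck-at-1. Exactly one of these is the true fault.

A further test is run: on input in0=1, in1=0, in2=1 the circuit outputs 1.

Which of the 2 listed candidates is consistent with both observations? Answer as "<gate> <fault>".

M4 stuck-at-1

Evaluate each candidate on input in0=1, in1=0, in2=1:
  M3 stuck-at-1: M1=1, M2=0, M3=1 [stuck-at-1], M4=0, M5=0 → 0 — eliminated
  M4 stuck-at-1: M1=1, M2=0, M3=0, M4=1 [stuck-at-1], M5=1 → 1 — matches
Only M4 stuck-at-1 reproduces the observed 1.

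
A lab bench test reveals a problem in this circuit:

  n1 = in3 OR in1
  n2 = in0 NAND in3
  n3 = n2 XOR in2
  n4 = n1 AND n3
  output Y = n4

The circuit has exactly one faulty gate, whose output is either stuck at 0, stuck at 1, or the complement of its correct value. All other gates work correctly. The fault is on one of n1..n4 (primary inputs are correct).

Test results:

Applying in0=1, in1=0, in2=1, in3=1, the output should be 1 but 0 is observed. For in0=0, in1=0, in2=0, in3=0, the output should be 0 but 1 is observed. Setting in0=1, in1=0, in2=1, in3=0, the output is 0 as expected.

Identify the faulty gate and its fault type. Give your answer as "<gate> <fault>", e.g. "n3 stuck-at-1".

n1 inverted output

Fault-free values for test 1 (in0=1, in1=0, in2=1, in3=1): n1=1, n2=0, n3=1, n4=1, giving Y=1. Observed 0.
Test 1: faults giving observed 0 are {n1 stuck-at-0, n1 inverted output, n2 stuck-at-1, n2 inverted output, n3 stuck-at-0, n3 inverted output, n4 stuck-at-0, n4 inverted output}.
Test 2 (in0=0, in1=0, in2=0, in3=0): fault-free n1=0, n2=1, n3=1, n4=0 → 0; observed 1. Eliminates n1 stuck-at-0, n2 stuck-at-1, n2 inverted output, n3 stuck-at-0, n3 inverted output, n4 stuck-at-0.
Test 3 (in0=1, in1=0, in2=1, in3=0): fault-free n1=0, n2=1, n3=0, n4=0 → 0; observed 0. Eliminates n4 inverted output.
Only n1 inverted output is consistent with every test.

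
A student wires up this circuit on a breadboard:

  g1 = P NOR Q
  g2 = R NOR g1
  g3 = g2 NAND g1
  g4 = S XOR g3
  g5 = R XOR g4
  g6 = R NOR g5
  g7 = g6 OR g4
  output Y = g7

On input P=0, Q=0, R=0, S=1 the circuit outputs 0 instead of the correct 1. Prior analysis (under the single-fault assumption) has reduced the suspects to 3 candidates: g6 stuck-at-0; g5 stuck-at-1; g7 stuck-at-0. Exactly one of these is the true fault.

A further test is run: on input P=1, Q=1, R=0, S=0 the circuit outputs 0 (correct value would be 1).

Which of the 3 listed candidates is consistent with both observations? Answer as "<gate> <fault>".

g7 stuck-at-0

Evaluate each candidate on input P=1, Q=1, R=0, S=0:
  g6 stuck-at-0: g1=0, g2=1, g3=1, g4=1, g5=1, g6=0 [stuck-at-0], g7=1 → 1 — eliminated
  g5 stuck-at-1: g1=0, g2=1, g3=1, g4=1, g5=1 [stuck-at-1], g6=0, g7=1 → 1 — eliminated
  g7 stuck-at-0: g1=0, g2=1, g3=1, g4=1, g5=1, g6=0, g7=0 [stuck-at-0] → 0 — matches
Only g7 stuck-at-0 reproduces the observed 0.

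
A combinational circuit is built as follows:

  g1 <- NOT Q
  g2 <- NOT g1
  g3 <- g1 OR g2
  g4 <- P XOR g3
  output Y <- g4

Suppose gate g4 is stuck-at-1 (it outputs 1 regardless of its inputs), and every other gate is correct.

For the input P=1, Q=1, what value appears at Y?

Propagate with g4 forced: g1=0, g2=1, g3=1, g4=1 [stuck-at-1].
So Y = 1. (Without the fault it would be 0.)

1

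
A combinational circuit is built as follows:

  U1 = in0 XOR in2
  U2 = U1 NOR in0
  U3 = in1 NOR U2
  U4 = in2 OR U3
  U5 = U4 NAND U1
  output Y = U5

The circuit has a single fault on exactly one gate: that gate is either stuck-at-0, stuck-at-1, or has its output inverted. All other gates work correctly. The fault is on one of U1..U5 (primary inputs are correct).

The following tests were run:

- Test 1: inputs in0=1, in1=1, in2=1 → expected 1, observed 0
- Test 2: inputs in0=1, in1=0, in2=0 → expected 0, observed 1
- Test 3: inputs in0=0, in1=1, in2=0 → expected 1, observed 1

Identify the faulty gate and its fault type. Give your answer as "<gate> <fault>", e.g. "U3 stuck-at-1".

Fault-free values for test 1 (in0=1, in1=1, in2=1): U1=0, U2=0, U3=0, U4=1, U5=1, giving Y=1. Observed 0.
Test 1: faults giving observed 0 are {U1 stuck-at-1, U1 inverted output, U5 stuck-at-0, U5 inverted output}.
Test 2 (in0=1, in1=0, in2=0): fault-free U1=1, U2=0, U3=1, U4=1, U5=0 → 0; observed 1. Eliminates U1 stuck-at-1, U5 stuck-at-0.
Test 3 (in0=0, in1=1, in2=0): fault-free U1=0, U2=1, U3=0, U4=0, U5=1 → 1; observed 1. Eliminates U5 inverted output.
Only U1 inverted output is consistent with every test.

U1 inverted output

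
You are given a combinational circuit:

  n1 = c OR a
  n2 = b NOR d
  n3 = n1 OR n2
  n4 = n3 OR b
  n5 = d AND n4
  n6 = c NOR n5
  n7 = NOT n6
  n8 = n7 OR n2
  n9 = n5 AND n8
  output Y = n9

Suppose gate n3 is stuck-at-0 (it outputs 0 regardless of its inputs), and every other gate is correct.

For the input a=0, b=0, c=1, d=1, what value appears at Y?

Propagate with n3 forced: n1=1, n2=0, n3=0 [stuck-at-0], n4=0, n5=0, n6=0, n7=1, n8=1, n9=0.
So Y = 0. (Without the fault it would be 1.)

0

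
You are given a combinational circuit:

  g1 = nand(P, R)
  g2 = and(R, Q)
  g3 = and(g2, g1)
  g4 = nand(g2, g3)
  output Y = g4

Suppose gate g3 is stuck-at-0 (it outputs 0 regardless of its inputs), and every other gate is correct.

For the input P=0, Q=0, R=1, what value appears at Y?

Propagate with g3 forced: g1=1, g2=0, g3=0 [stuck-at-0], g4=1.
So Y = 1. (Same as the fault-free value — the fault is masked on this input.)

1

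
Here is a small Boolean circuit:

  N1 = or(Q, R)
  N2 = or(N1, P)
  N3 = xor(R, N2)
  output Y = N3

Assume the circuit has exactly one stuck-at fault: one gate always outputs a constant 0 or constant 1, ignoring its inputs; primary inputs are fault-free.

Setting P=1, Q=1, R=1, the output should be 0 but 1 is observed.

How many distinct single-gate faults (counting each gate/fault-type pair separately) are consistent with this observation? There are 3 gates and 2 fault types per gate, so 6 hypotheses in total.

2

Fault-free: N1=1, N2=1, N3=0 → 0. Observed 1.
  N1 stuck-at-0: output 0 ✗
  N1 stuck-at-1: output 0 ✗
  N2 stuck-at-0: output 1 ✓
  N2 stuck-at-1: output 0 ✗
  N3 stuck-at-0: output 0 ✗
  N3 stuck-at-1: output 1 ✓
Consistent faults: {N2 stuck-at-0, N3 stuck-at-1} — 2 in all.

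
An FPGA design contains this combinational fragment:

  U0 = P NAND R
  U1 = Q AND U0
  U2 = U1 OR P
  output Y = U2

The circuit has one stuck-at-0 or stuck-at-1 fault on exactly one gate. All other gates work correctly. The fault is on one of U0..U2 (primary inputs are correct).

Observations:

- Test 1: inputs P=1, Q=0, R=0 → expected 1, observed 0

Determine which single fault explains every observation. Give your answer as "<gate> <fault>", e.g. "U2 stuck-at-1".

U2 stuck-at-0

Fault-free values for test 1 (P=1, Q=0, R=0): U0=1, U1=0, U2=1, giving Y=1. Observed 0.
Test 1: faults giving observed 0 are {U2 stuck-at-0}.
Only U2 stuck-at-0 is consistent with every test.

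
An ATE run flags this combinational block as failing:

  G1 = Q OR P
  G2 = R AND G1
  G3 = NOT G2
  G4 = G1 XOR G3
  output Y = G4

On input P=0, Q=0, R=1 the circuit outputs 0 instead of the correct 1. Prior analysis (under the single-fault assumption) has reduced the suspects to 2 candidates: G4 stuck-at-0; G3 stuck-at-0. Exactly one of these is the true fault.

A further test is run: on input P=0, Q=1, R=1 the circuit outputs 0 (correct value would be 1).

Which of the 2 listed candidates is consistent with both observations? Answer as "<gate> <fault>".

G4 stuck-at-0

Evaluate each candidate on input P=0, Q=1, R=1:
  G4 stuck-at-0: G1=1, G2=1, G3=0, G4=0 [stuck-at-0] → 0 — matches
  G3 stuck-at-0: G1=1, G2=1, G3=0 [stuck-at-0], G4=1 → 1 — eliminated
Only G4 stuck-at-0 reproduces the observed 0.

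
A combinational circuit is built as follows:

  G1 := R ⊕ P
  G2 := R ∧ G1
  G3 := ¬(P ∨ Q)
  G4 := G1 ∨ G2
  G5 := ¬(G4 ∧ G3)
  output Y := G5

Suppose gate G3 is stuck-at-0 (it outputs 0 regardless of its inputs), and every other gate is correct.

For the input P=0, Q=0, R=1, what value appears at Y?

1

Propagate with G3 forced: G1=1, G2=1, G3=0 [stuck-at-0], G4=1, G5=1.
So Y = 1. (Without the fault it would be 0.)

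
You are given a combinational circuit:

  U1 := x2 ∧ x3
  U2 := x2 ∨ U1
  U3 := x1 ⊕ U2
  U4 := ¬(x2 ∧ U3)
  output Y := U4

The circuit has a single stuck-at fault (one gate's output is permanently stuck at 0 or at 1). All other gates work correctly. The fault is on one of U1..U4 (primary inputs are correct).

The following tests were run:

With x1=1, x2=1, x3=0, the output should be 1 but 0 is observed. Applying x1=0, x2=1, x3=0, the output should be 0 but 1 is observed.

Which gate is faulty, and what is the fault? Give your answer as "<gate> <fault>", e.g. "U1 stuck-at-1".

U2 stuck-at-0

Fault-free values for test 1 (x1=1, x2=1, x3=0): U1=0, U2=1, U3=0, U4=1, giving Y=1. Observed 0.
Test 1: faults giving observed 0 are {U2 stuck-at-0, U3 stuck-at-1, U4 stuck-at-0}.
Test 2 (x1=0, x2=1, x3=0): fault-free U1=0, U2=1, U3=1, U4=0 → 0; observed 1. Eliminates U3 stuck-at-1, U4 stuck-at-0.
Only U2 stuck-at-0 is consistent with every test.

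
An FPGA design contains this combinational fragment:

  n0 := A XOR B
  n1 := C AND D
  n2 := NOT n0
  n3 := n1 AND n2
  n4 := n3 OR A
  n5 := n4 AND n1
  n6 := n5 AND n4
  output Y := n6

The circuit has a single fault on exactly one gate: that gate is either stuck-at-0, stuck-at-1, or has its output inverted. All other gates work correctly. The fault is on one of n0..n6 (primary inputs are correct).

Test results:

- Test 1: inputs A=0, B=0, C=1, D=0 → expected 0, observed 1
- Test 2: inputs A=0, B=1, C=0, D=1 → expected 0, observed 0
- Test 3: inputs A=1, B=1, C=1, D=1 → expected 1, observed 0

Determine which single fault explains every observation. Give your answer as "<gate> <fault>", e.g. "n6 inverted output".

Fault-free values for test 1 (A=0, B=0, C=1, D=0): n0=0, n1=0, n2=1, n3=0, n4=0, n5=0, n6=0, giving Y=0. Observed 1.
Test 1: faults giving observed 1 are {n1 stuck-at-1, n1 inverted output, n6 stuck-at-1, n6 inverted output}.
Test 2 (A=0, B=1, C=0, D=1): fault-free n0=1, n1=0, n2=0, n3=0, n4=0, n5=0, n6=0 → 0; observed 0. Eliminates n6 stuck-at-1, n6 inverted output.
Test 3 (A=1, B=1, C=1, D=1): fault-free n0=0, n1=1, n2=1, n3=1, n4=1, n5=1, n6=1 → 1; observed 0. Eliminates n1 stuck-at-1.
Only n1 inverted output is consistent with every test.

n1 inverted output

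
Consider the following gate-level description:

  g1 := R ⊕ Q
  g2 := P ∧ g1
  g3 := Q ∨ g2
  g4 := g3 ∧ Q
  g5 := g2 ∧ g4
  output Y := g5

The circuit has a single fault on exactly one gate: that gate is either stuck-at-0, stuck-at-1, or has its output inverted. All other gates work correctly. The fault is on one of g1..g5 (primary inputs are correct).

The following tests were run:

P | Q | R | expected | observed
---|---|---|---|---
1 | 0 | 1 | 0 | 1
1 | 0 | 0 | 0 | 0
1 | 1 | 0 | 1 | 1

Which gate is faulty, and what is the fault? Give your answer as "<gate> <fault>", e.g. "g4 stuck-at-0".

Fault-free values for test 1 (P=1, Q=0, R=1): g1=1, g2=1, g3=1, g4=0, g5=0, giving Y=0. Observed 1.
Test 1: faults giving observed 1 are {g4 stuck-at-1, g4 inverted output, g5 stuck-at-1, g5 inverted output}.
Test 2 (P=1, Q=0, R=0): fault-free g1=0, g2=0, g3=0, g4=0, g5=0 → 0; observed 0. Eliminates g5 stuck-at-1, g5 inverted output.
Test 3 (P=1, Q=1, R=0): fault-free g1=1, g2=1, g3=1, g4=1, g5=1 → 1; observed 1. Eliminates g4 inverted output.
Only g4 stuck-at-1 is consistent with every test.

g4 stuck-at-1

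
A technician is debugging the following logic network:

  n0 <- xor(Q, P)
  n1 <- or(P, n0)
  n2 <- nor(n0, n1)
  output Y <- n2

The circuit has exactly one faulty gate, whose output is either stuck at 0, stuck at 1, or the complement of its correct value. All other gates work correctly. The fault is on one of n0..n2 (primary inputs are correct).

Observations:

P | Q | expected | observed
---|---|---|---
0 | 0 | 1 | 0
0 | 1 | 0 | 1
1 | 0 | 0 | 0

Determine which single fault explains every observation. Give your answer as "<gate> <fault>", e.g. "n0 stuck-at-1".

Fault-free values for test 1 (P=0, Q=0): n0=0, n1=0, n2=1, giving Y=1. Observed 0.
Test 1: faults giving observed 0 are {n0 stuck-at-1, n0 inverted output, n1 stuck-at-1, n1 inverted output, n2 stuck-at-0, n2 inverted output}.
Test 2 (P=0, Q=1): fault-free n0=1, n1=1, n2=0 → 0; observed 1. Eliminates n0 stuck-at-1, n1 stuck-at-1, n1 inverted output, n2 stuck-at-0.
Test 3 (P=1, Q=0): fault-free n0=1, n1=1, n2=0 → 0; observed 0. Eliminates n2 inverted output.
Only n0 inverted output is consistent with every test.

n0 inverted output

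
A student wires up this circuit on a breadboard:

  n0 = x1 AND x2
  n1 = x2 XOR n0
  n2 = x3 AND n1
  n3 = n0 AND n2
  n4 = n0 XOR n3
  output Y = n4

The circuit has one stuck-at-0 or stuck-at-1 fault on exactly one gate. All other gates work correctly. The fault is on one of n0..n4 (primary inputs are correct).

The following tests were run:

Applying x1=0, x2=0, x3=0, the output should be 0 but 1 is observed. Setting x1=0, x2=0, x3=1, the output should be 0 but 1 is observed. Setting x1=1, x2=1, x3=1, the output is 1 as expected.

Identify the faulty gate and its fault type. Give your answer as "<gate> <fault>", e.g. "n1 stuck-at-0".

Fault-free values for test 1 (x1=0, x2=0, x3=0): n0=0, n1=0, n2=0, n3=0, n4=0, giving Y=0. Observed 1.
Test 1: faults giving observed 1 are {n0 stuck-at-1, n3 stuck-at-1, n4 stuck-at-1}.
Test 2 (x1=0, x2=0, x3=1): fault-free n0=0, n1=0, n2=0, n3=0, n4=0 → 0; observed 1. Eliminates n0 stuck-at-1.
Test 3 (x1=1, x2=1, x3=1): fault-free n0=1, n1=0, n2=0, n3=0, n4=1 → 1; observed 1. Eliminates n3 stuck-at-1.
Only n4 stuck-at-1 is consistent with every test.

n4 stuck-at-1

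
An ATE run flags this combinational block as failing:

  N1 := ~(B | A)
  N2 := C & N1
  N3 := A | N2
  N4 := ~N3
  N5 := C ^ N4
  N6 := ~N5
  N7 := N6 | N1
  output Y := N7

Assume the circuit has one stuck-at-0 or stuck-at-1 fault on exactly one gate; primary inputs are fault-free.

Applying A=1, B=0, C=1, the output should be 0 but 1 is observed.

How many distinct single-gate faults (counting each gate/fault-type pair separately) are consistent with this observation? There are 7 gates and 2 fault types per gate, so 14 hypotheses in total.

Fault-free: N1=0, N2=0, N3=1, N4=0, N5=1, N6=0, N7=0 → 0. Observed 1.
  N1 stuck-at-0: output 0 ✗
  N1 stuck-at-1: output 1 ✓
  N2 stuck-at-0: output 0 ✗
  N2 stuck-at-1: output 0 ✗
  N3 stuck-at-0: output 1 ✓
  N3 stuck-at-1: output 0 ✗
  N4 stuck-at-0: output 0 ✗
  N4 stuck-at-1: output 1 ✓
  N5 stuck-at-0: output 1 ✓
  N5 stuck-at-1: output 0 ✗
  N6 stuck-at-0: output 0 ✗
  N6 stuck-at-1: output 1 ✓
  N7 stuck-at-0: output 0 ✗
  N7 stuck-at-1: output 1 ✓
Consistent faults: {N1 stuck-at-1, N3 stuck-at-0, N4 stuck-at-1, N5 stuck-at-0, N6 stuck-at-1, N7 stuck-at-1} — 6 in all.

6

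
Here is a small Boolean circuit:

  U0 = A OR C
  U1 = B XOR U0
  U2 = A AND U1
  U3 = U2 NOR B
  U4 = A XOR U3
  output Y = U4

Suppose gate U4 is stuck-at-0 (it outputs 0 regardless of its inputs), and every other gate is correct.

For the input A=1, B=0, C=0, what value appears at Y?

0

Propagate with U4 forced: U0=1, U1=1, U2=1, U3=0, U4=0 [stuck-at-0].
So Y = 0. (Without the fault it would be 1.)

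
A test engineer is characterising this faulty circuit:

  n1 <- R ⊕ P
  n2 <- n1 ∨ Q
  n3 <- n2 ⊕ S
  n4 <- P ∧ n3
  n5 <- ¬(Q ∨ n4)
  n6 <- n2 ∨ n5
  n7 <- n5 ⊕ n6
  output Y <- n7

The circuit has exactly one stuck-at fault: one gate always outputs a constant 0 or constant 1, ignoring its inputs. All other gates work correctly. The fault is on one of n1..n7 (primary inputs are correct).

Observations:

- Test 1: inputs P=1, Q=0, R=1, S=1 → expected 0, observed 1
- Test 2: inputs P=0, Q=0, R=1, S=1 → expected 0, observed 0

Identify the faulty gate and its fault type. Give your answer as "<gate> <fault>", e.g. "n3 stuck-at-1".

Fault-free values for test 1 (P=1, Q=0, R=1, S=1): n1=0, n2=0, n3=1, n4=1, n5=0, n6=0, n7=0, giving Y=0. Observed 1.
Test 1: faults giving observed 1 are {n6 stuck-at-1, n7 stuck-at-1}.
Test 2 (P=0, Q=0, R=1, S=1): fault-free n1=1, n2=1, n3=0, n4=0, n5=1, n6=1, n7=0 → 0; observed 0. Eliminates n7 stuck-at-1.
Only n6 stuck-at-1 is consistent with every test.

n6 stuck-at-1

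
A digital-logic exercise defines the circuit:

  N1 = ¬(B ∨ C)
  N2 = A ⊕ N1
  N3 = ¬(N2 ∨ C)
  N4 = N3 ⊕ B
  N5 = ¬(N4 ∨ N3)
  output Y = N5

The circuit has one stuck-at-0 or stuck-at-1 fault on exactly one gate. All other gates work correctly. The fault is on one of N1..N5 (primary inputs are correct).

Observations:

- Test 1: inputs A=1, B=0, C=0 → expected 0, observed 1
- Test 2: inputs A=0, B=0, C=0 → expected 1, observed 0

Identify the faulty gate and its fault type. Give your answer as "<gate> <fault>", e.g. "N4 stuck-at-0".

N1 stuck-at-0

Fault-free values for test 1 (A=1, B=0, C=0): N1=1, N2=0, N3=1, N4=1, N5=0, giving Y=0. Observed 1.
Test 1: faults giving observed 1 are {N1 stuck-at-0, N2 stuck-at-1, N3 stuck-at-0, N5 stuck-at-1}.
Test 2 (A=0, B=0, C=0): fault-free N1=1, N2=1, N3=0, N4=0, N5=1 → 1; observed 0. Eliminates N2 stuck-at-1, N3 stuck-at-0, N5 stuck-at-1.
Only N1 stuck-at-0 is consistent with every test.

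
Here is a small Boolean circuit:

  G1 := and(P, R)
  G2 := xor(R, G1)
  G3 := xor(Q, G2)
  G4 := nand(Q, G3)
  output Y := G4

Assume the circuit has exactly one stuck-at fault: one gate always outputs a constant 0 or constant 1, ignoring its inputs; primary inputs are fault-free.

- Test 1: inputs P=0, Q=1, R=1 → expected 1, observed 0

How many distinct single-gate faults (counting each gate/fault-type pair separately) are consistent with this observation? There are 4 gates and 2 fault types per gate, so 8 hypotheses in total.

Fault-free: G1=0, G2=1, G3=0, G4=1 → 1. Observed 0.
  G1 stuck-at-0: output 1 ✗
  G1 stuck-at-1: output 0 ✓
  G2 stuck-at-0: output 0 ✓
  G2 stuck-at-1: output 1 ✗
  G3 stuck-at-0: output 1 ✗
  G3 stuck-at-1: output 0 ✓
  G4 stuck-at-0: output 0 ✓
  G4 stuck-at-1: output 1 ✗
Consistent faults: {G1 stuck-at-1, G2 stuck-at-0, G3 stuck-at-1, G4 stuck-at-0} — 4 in all.

4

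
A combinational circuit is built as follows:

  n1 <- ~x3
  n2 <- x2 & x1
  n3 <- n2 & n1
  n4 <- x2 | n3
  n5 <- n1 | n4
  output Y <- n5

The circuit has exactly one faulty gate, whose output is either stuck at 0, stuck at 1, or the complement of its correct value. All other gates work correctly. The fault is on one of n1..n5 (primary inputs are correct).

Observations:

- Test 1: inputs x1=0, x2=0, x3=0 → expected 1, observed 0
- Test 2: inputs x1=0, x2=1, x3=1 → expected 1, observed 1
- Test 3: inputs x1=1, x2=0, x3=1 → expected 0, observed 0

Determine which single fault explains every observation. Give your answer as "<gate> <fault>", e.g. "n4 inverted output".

Fault-free values for test 1 (x1=0, x2=0, x3=0): n1=1, n2=0, n3=0, n4=0, n5=1, giving Y=1. Observed 0.
Test 1: faults giving observed 0 are {n1 stuck-at-0, n1 inverted output, n5 stuck-at-0, n5 inverted output}.
Test 2 (x1=0, x2=1, x3=1): fault-free n1=0, n2=0, n3=0, n4=1, n5=1 → 1; observed 1. Eliminates n5 stuck-at-0, n5 inverted output.
Test 3 (x1=1, x2=0, x3=1): fault-free n1=0, n2=0, n3=0, n4=0, n5=0 → 0; observed 0. Eliminates n1 inverted output.
Only n1 stuck-at-0 is consistent with every test.

n1 stuck-at-0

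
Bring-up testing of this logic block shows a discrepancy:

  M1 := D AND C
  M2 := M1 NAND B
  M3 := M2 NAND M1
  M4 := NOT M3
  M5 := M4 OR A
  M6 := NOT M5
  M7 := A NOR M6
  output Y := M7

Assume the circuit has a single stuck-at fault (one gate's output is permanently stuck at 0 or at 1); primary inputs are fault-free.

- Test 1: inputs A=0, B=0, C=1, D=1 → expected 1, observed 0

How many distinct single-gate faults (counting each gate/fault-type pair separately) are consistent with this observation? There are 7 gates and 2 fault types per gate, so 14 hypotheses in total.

7

Fault-free: M1=1, M2=1, M3=0, M4=1, M5=1, M6=0, M7=1 → 1. Observed 0.
  M1 stuck-at-0: output 0 ✓
  M1 stuck-at-1: output 1 ✗
  M2 stuck-at-0: output 0 ✓
  M2 stuck-at-1: output 1 ✗
  M3 stuck-at-0: output 1 ✗
  M3 stuck-at-1: output 0 ✓
  M4 stuck-at-0: output 0 ✓
  M4 stuck-at-1: output 1 ✗
  M5 stuck-at-0: output 0 ✓
  M5 stuck-at-1: output 1 ✗
  M6 stuck-at-0: output 1 ✗
  M6 stuck-at-1: output 0 ✓
  M7 stuck-at-0: output 0 ✓
  M7 stuck-at-1: output 1 ✗
Consistent faults: {M1 stuck-at-0, M2 stuck-at-0, M3 stuck-at-1, M4 stuck-at-0, M5 stuck-at-0, M6 stuck-at-1, M7 stuck-at-0} — 7 in all.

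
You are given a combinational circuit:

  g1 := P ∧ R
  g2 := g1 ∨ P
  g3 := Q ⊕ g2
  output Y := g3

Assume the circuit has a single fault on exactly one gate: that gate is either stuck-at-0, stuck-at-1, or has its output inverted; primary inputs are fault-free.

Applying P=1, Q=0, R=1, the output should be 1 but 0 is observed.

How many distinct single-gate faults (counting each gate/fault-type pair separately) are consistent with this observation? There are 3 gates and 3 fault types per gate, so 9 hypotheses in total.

4

Fault-free: g1=1, g2=1, g3=1 → 1. Observed 0.
  g1 stuck-at-0: output 1 ✗
  g1 stuck-at-1: output 1 ✗
  g1 inverted output: output 1 ✗
  g2 stuck-at-0: output 0 ✓
  g2 stuck-at-1: output 1 ✗
  g2 inverted output: output 0 ✓
  g3 stuck-at-0: output 0 ✓
  g3 stuck-at-1: output 1 ✗
  g3 inverted output: output 0 ✓
Consistent faults: {g2 stuck-at-0, g2 inverted output, g3 stuck-at-0, g3 inverted output} — 4 in all.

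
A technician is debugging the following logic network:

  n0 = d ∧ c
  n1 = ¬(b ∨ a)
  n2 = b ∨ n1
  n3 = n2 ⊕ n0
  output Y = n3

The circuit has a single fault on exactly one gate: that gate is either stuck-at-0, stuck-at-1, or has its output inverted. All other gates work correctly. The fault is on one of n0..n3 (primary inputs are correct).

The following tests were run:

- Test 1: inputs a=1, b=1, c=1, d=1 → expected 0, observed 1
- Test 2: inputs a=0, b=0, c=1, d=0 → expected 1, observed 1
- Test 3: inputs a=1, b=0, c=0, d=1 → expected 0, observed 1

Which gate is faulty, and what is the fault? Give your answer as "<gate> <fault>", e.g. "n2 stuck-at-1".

Fault-free values for test 1 (a=1, b=1, c=1, d=1): n0=1, n1=0, n2=1, n3=0, giving Y=0. Observed 1.
Test 1: faults giving observed 1 are {n0 stuck-at-0, n0 inverted output, n2 stuck-at-0, n2 inverted output, n3 stuck-at-1, n3 inverted output}.
Test 2 (a=0, b=0, c=1, d=0): fault-free n0=0, n1=1, n2=1, n3=1 → 1; observed 1. Eliminates n0 inverted output, n2 stuck-at-0, n2 inverted output, n3 inverted output.
Test 3 (a=1, b=0, c=0, d=1): fault-free n0=0, n1=0, n2=0, n3=0 → 0; observed 1. Eliminates n0 stuck-at-0.
Only n3 stuck-at-1 is consistent with every test.

n3 stuck-at-1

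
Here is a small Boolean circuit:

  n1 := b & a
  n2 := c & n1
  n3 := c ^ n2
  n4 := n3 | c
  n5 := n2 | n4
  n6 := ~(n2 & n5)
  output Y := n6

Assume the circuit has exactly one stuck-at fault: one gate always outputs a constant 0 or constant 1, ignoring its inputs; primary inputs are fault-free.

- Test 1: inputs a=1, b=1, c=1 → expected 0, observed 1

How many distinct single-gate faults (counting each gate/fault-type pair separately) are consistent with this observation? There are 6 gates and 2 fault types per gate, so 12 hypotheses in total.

4

Fault-free: n1=1, n2=1, n3=0, n4=1, n5=1, n6=0 → 0. Observed 1.
  n1 stuck-at-0: output 1 ✓
  n1 stuck-at-1: output 0 ✗
  n2 stuck-at-0: output 1 ✓
  n2 stuck-at-1: output 0 ✗
  n3 stuck-at-0: output 0 ✗
  n3 stuck-at-1: output 0 ✗
  n4 stuck-at-0: output 0 ✗
  n4 stuck-at-1: output 0 ✗
  n5 stuck-at-0: output 1 ✓
  n5 stuck-at-1: output 0 ✗
  n6 stuck-at-0: output 0 ✗
  n6 stuck-at-1: output 1 ✓
Consistent faults: {n1 stuck-at-0, n2 stuck-at-0, n5 stuck-at-0, n6 stuck-at-1} — 4 in all.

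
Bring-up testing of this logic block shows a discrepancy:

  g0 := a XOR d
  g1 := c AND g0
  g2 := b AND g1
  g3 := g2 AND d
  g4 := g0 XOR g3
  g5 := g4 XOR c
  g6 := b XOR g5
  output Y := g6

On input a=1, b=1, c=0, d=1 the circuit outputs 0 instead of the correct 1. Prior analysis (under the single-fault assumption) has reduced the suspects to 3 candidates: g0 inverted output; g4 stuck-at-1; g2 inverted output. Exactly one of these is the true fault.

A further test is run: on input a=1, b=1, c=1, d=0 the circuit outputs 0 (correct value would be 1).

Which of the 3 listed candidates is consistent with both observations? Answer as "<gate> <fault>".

Evaluate each candidate on input a=1, b=1, c=1, d=0:
  g0 inverted output: g0=0 [inverted output], g1=0, g2=0, g3=0, g4=0, g5=1, g6=0 → 0 — matches
  g4 stuck-at-1: g0=1, g1=1, g2=1, g3=0, g4=1 [stuck-at-1], g5=0, g6=1 → 1 — eliminated
  g2 inverted output: g0=1, g1=1, g2=0 [inverted output], g3=0, g4=1, g5=0, g6=1 → 1 — eliminated
Only g0 inverted output reproduces the observed 0.

g0 inverted output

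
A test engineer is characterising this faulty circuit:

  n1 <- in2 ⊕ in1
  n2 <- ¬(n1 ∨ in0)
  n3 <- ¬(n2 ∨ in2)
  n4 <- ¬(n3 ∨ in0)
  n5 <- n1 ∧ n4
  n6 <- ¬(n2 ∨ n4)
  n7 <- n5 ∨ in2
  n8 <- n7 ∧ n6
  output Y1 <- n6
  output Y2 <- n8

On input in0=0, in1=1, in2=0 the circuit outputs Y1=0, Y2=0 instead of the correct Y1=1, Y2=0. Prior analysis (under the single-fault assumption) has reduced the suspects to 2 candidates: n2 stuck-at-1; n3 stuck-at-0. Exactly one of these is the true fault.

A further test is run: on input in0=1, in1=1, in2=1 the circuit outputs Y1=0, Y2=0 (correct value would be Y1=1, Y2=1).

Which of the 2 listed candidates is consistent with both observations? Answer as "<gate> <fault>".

Evaluate each candidate on input in0=1, in1=1, in2=1:
  n2 stuck-at-1: n1=0, n2=1 [stuck-at-1], n3=0, n4=0, n5=0, n6=0, n7=1, n8=0 → Y1=0, Y2=0 — matches
  n3 stuck-at-0: n1=0, n2=0, n3=0 [stuck-at-0], n4=0, n5=0, n6=1, n7=1, n8=1 → Y1=1, Y2=1 — eliminated
Only n2 stuck-at-1 reproduces the observed Y1=0, Y2=0.

n2 stuck-at-1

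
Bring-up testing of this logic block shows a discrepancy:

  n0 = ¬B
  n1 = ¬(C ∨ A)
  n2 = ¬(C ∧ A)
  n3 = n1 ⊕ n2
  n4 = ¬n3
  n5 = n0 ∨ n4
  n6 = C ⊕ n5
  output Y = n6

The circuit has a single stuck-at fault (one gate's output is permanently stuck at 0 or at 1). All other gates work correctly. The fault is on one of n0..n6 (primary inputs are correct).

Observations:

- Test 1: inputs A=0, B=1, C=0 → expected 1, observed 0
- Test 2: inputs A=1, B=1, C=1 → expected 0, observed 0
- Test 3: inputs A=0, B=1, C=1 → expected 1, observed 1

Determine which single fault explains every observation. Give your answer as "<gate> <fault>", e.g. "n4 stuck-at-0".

Fault-free values for test 1 (A=0, B=1, C=0): n0=0, n1=1, n2=1, n3=0, n4=1, n5=1, n6=1, giving Y=1. Observed 0.
Test 1: faults giving observed 0 are {n1 stuck-at-0, n2 stuck-at-0, n3 stuck-at-1, n4 stuck-at-0, n5 stuck-at-0, n6 stuck-at-0}.
Test 2 (A=1, B=1, C=1): fault-free n0=0, n1=0, n2=0, n3=0, n4=1, n5=1, n6=0 → 0; observed 0. Eliminates n3 stuck-at-1, n4 stuck-at-0, n5 stuck-at-0.
Test 3 (A=0, B=1, C=1): fault-free n0=0, n1=0, n2=1, n3=1, n4=0, n5=0, n6=1 → 1; observed 1. Eliminates n2 stuck-at-0, n6 stuck-at-0.
Only n1 stuck-at-0 is consistent with every test.

n1 stuck-at-0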